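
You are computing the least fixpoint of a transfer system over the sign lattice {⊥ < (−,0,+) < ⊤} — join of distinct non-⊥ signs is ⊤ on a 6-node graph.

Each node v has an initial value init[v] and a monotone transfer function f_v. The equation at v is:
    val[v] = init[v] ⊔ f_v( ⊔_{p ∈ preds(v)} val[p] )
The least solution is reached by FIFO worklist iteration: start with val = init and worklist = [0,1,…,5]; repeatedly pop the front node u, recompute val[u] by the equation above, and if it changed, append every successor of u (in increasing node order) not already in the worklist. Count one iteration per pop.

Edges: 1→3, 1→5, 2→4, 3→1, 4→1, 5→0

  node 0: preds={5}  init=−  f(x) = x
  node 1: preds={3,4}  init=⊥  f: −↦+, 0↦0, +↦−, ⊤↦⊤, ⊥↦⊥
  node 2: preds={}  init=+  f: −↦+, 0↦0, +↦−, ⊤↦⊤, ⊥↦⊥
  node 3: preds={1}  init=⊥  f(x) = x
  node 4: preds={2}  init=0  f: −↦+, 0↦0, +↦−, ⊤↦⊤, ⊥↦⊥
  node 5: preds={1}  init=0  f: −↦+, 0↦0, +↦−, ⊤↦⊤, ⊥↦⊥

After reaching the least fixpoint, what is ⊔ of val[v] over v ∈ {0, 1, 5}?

Iteration log — 11 steps:
  step 1. node 0  ⊔preds=0  new=⊤  old=−  +wl: 
  step 2. node 1  ⊔preds=0  new=0  old=⊥  +wl: 
  step 3. node 2  ⊔preds=⊥  new=+  stable
  step 4. node 3  ⊔preds=0  new=0  old=⊥  +wl: 1
  step 5. node 4  ⊔preds=+  new=⊤  old=0  +wl: 
  step 6. node 5  ⊔preds=0  new=0  stable
  step 7. node 1  ⊔preds=⊤  new=⊤  old=0  +wl: 3,5
  step 8. node 3  ⊔preds=⊤  new=⊤  old=0  +wl: 1
  step 9. node 5  ⊔preds=⊤  new=⊤  old=0  +wl: 0
  step 10. node 1  ⊔preds=⊤  new=⊤  stable
  step 11. node 0  ⊔preds=⊤  new=⊤  stable

Least fixpoint reached:
  node 0: ⊤
  node 1: ⊤
  node 2: +
  node 3: ⊤
  node 4: ⊤
  node 5: ⊤

⊤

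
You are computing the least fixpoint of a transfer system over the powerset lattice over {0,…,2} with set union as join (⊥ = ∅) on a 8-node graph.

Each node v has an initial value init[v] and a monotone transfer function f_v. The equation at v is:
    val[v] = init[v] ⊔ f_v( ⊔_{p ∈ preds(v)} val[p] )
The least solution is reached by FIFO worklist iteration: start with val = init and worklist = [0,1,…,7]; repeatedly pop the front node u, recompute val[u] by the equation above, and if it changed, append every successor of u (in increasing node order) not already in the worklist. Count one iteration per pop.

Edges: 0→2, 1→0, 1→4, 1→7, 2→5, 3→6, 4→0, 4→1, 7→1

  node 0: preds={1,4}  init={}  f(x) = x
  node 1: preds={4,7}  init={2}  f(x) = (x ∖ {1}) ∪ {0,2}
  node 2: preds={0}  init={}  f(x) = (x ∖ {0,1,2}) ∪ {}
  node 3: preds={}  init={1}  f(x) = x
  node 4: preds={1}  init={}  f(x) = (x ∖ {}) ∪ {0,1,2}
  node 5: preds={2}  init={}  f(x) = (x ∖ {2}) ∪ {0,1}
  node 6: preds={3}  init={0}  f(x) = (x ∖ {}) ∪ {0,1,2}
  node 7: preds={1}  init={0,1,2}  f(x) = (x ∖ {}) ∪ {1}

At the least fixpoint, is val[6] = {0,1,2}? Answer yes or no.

yes

Trace (11 dequeues):
  [1] u=0 | in {2} | out {2} | prev {} | push {}
  [2] u=1 | in {0,1,2} | out {0,2} | prev {2} | push {0}
  [3] u=2 | in {2} | out {} | ==
  [4] u=3 | in {} | out {1} | ==
  [5] u=4 | in {0,2} | out {0,1,2} | prev {} | push {1}
  [6] u=5 | in {} | out {0,1} | prev {} | push {}
  [7] u=6 | in {1} | out {0,1,2} | prev {0} | push {}
  [8] u=7 | in {0,2} | out {0,1,2} | ==
  [9] u=0 | in {0,1,2} | out {0,1,2} | prev {2} | push {2}
  [10] u=1 | in {0,1,2} | out {0,2} | ==
  [11] u=2 | in {0,1,2} | out {} | ==

Converged values:
  [0] {0,1,2}
  [1] {0,2}
  [2] {}
  [3] {1}
  [4] {0,1,2}
  [5] {0,1}
  [6] {0,1,2}
  [7] {0,1,2}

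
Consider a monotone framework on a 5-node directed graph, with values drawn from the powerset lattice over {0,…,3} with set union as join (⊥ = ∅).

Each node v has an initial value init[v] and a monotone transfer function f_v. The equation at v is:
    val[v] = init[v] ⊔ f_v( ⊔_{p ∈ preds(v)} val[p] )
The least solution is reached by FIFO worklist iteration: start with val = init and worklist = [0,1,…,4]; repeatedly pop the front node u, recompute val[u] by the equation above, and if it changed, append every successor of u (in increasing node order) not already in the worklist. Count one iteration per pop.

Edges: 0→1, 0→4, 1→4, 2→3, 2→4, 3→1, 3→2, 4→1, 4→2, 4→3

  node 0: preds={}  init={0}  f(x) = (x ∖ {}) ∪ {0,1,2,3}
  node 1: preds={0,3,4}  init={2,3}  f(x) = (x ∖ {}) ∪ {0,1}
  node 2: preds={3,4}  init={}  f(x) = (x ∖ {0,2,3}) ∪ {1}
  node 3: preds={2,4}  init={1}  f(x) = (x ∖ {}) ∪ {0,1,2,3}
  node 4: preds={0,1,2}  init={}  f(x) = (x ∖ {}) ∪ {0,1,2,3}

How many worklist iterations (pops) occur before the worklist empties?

Worklist (8 pops):
  #1 pop 0: in={} → {0,1,2,3} (was {0}); enqueue []
  #2 pop 1: in={0,1,2,3} → {0,1,2,3} (was {2,3}); enqueue []
  #3 pop 2: in={1} → {1} (was {}); enqueue []
  #4 pop 3: in={1} → {0,1,2,3} (was {1}); enqueue [1,2]
  #5 pop 4: in={0,1,2,3} → {0,1,2,3} (was {}); enqueue [3]
  #6 pop 1: in={0,1,2,3} → {0,1,2,3} (no change)
  #7 pop 2: in={0,1,2,3} → {1} (no change)
  #8 pop 3: in={0,1,2,3} → {0,1,2,3} (no change)

Fixpoint:
  val[0] = {0,1,2,3}
  val[1] = {0,1,2,3}
  val[2] = {1}
  val[3] = {0,1,2,3}
  val[4] = {0,1,2,3}

8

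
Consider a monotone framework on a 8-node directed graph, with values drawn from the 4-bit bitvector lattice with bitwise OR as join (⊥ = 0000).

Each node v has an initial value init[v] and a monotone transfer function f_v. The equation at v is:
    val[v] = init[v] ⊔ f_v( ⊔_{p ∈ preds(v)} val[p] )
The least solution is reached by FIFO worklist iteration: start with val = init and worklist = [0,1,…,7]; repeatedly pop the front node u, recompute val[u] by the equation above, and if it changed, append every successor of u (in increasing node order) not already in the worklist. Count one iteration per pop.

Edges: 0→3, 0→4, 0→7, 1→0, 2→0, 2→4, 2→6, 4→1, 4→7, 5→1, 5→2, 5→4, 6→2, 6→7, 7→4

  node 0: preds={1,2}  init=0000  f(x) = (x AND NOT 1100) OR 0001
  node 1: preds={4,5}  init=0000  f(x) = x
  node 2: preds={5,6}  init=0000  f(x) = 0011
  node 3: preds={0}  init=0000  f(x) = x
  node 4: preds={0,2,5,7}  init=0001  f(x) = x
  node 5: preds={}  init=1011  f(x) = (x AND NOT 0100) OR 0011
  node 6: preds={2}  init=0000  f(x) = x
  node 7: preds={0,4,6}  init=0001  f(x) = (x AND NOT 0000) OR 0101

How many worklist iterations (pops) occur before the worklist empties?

16

Trace (16 dequeues):
  [1] u=0 | in 0000 | out 0001 | prev 0000 | push {}
  [2] u=1 | in 1011 | out 1011 | prev 0000 | push {0}
  [3] u=2 | in 1011 | out 0011 | prev 0000 | push {}
  [4] u=3 | in 0001 | out 0001 | prev 0000 | push {}
  [5] u=4 | in 1011 | out 1011 | prev 0001 | push {1}
  [6] u=5 | in 0000 | out 1011 | ==
  [7] u=6 | in 0011 | out 0011 | prev 0000 | push {2}
  [8] u=7 | in 1011 | out 1111 | prev 0001 | push {4}
  [9] u=0 | in 1011 | out 0011 | prev 0001 | push {3,7}
  [10] u=1 | in 1011 | out 1011 | ==
  [11] u=2 | in 1011 | out 0011 | ==
  [12] u=4 | in 1111 | out 1111 | prev 1011 | push {1}
  [13] u=3 | in 0011 | out 0011 | prev 0001 | push {}
  [14] u=7 | in 1111 | out 1111 | ==
  [15] u=1 | in 1111 | out 1111 | prev 1011 | push {0}
  [16] u=0 | in 1111 | out 0011 | ==

Converged values:
  [0] 0011
  [1] 1111
  [2] 0011
  [3] 0011
  [4] 1111
  [5] 1011
  [6] 0011
  [7] 1111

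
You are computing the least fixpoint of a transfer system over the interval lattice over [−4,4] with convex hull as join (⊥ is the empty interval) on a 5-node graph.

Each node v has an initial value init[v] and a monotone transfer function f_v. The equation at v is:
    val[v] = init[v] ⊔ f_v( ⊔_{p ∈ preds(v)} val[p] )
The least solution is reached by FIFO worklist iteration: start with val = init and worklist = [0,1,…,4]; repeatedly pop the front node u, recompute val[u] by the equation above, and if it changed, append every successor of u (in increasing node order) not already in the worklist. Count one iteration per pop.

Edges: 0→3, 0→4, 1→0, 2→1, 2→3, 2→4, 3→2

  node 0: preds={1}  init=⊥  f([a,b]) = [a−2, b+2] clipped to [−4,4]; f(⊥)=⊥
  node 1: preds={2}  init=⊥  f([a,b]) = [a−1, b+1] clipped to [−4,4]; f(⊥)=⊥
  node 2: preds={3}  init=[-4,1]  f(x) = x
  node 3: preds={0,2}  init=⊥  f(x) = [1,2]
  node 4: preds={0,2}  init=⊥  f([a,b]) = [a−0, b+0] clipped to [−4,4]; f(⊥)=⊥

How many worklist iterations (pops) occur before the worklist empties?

11

Trace (11 dequeues):
  [1] u=0 | in ⊥ | out ⊥ | ==
  [2] u=1 | in [-4,1] | out [-4,2] | prev ⊥ | push {0}
  [3] u=2 | in ⊥ | out [-4,1] | ==
  [4] u=3 | in [-4,1] | out [1,2] | prev ⊥ | push {2}
  [5] u=4 | in [-4,1] | out [-4,1] | prev ⊥ | push {}
  [6] u=0 | in [-4,2] | out [-4,4] | prev ⊥ | push {3,4}
  [7] u=2 | in [1,2] | out [-4,2] | prev [-4,1] | push {1}
  [8] u=3 | in [-4,4] | out [1,2] | ==
  [9] u=4 | in [-4,4] | out [-4,4] | prev [-4,1] | push {}
  [10] u=1 | in [-4,2] | out [-4,3] | prev [-4,2] | push {0}
  [11] u=0 | in [-4,3] | out [-4,4] | ==

Converged values:
  [0] [-4,4]
  [1] [-4,3]
  [2] [-4,2]
  [3] [1,2]
  [4] [-4,4]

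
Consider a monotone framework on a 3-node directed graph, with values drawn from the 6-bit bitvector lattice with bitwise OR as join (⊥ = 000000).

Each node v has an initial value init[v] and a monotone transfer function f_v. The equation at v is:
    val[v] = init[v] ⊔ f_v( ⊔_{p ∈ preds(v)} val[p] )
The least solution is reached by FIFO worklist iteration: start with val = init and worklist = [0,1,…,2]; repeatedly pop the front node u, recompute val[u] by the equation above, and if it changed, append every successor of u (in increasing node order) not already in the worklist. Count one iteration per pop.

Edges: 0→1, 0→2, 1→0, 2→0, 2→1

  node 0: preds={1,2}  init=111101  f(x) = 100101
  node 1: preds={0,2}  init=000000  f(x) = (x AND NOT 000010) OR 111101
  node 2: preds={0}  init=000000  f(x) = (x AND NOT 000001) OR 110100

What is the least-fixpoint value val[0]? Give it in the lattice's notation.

Iteration log — 5 steps:
  step 1. node 0  ⊔preds=000000  new=111101  stable
  step 2. node 1  ⊔preds=111101  new=111101  old=000000  +wl: 0
  step 3. node 2  ⊔preds=111101  new=111100  old=000000  +wl: 1
  step 4. node 0  ⊔preds=111101  new=111101  stable
  step 5. node 1  ⊔preds=111101  new=111101  stable

Least fixpoint reached:
  node 0: 111101
  node 1: 111101
  node 2: 111100

111101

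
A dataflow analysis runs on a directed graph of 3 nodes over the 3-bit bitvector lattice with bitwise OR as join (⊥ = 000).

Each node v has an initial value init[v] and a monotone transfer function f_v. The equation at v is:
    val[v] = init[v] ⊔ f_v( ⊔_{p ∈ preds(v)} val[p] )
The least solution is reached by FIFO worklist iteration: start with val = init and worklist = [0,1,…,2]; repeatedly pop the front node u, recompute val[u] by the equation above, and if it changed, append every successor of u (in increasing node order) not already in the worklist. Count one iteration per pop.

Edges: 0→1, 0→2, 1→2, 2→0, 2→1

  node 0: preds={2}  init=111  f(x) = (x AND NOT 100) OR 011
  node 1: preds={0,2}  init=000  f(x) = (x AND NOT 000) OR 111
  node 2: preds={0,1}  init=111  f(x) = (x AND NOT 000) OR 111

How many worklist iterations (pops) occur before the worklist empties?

3

Worklist (3 pops):
  #1 pop 0: in=111 → 111 (no change)
  #2 pop 1: in=111 → 111 (was 000); enqueue []
  #3 pop 2: in=111 → 111 (no change)

Fixpoint:
  val[0] = 111
  val[1] = 111
  val[2] = 111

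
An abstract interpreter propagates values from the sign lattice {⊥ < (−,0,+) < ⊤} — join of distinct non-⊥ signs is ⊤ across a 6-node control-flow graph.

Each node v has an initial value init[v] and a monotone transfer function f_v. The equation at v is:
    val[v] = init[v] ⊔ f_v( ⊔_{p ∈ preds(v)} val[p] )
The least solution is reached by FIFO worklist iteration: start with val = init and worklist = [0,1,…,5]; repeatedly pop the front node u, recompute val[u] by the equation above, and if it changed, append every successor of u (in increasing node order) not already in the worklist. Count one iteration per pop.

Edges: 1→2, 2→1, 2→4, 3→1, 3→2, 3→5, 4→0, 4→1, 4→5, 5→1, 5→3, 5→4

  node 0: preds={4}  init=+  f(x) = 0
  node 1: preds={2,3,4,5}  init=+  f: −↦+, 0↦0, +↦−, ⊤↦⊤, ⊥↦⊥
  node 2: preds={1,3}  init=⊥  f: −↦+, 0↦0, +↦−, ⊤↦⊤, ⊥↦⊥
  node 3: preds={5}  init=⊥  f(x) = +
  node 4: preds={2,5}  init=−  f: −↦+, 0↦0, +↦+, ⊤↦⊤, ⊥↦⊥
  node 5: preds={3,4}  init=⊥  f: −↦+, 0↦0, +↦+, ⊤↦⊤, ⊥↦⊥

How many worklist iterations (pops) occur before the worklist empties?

12

Trace (12 dequeues):
  [1] u=0 | in − | out ⊤ | prev + | push {}
  [2] u=1 | in − | out + | ==
  [3] u=2 | in + | out − | prev ⊥ | push {1}
  [4] u=3 | in ⊥ | out + | prev ⊥ | push {2}
  [5] u=4 | in − | out ⊤ | prev − | push {0}
  [6] u=5 | in ⊤ | out ⊤ | prev ⊥ | push {3,4}
  [7] u=1 | in ⊤ | out ⊤ | prev + | push {}
  [8] u=2 | in ⊤ | out ⊤ | prev − | push {1}
  [9] u=0 | in ⊤ | out ⊤ | ==
  [10] u=3 | in ⊤ | out + | ==
  [11] u=4 | in ⊤ | out ⊤ | ==
  [12] u=1 | in ⊤ | out ⊤ | ==

Converged values:
  [0] ⊤
  [1] ⊤
  [2] ⊤
  [3] +
  [4] ⊤
  [5] ⊤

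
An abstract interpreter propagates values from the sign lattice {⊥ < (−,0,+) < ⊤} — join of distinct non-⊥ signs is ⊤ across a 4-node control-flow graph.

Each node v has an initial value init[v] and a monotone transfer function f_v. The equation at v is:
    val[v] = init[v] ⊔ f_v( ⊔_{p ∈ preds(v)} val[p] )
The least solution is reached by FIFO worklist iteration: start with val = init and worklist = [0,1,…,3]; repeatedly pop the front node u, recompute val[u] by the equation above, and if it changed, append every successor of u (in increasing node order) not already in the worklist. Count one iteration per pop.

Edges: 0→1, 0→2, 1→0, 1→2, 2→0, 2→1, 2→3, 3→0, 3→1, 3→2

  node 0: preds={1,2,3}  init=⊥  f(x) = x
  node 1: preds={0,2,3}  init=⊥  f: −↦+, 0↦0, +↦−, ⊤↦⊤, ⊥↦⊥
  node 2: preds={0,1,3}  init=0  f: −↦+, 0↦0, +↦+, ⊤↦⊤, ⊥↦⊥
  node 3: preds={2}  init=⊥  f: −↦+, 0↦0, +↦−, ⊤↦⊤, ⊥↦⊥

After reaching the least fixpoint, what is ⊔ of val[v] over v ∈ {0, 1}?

Worklist (7 pops):
  #1 pop 0: in=0 → 0 (was ⊥); enqueue []
  #2 pop 1: in=0 → 0 (was ⊥); enqueue [0]
  #3 pop 2: in=0 → 0 (no change)
  #4 pop 3: in=0 → 0 (was ⊥); enqueue [1,2]
  #5 pop 0: in=0 → 0 (no change)
  #6 pop 1: in=0 → 0 (no change)
  #7 pop 2: in=0 → 0 (no change)

Fixpoint:
  val[0] = 0
  val[1] = 0
  val[2] = 0
  val[3] = 0

0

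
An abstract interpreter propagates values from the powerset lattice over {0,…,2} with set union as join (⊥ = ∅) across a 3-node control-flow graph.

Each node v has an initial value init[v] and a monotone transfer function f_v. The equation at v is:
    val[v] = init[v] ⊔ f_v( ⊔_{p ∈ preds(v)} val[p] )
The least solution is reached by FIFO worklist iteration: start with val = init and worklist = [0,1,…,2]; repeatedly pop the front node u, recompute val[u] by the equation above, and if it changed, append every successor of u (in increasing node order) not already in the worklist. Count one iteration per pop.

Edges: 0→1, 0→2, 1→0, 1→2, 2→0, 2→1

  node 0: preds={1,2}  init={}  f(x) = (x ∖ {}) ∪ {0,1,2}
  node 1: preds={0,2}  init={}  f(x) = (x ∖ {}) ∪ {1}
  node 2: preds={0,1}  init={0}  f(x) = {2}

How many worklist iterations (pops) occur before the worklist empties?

5

Trace (5 dequeues):
  [1] u=0 | in {0} | out {0,1,2} | prev {} | push {}
  [2] u=1 | in {0,1,2} | out {0,1,2} | prev {} | push {0}
  [3] u=2 | in {0,1,2} | out {0,2} | prev {0} | push {1}
  [4] u=0 | in {0,1,2} | out {0,1,2} | ==
  [5] u=1 | in {0,1,2} | out {0,1,2} | ==

Converged values:
  [0] {0,1,2}
  [1] {0,1,2}
  [2] {0,2}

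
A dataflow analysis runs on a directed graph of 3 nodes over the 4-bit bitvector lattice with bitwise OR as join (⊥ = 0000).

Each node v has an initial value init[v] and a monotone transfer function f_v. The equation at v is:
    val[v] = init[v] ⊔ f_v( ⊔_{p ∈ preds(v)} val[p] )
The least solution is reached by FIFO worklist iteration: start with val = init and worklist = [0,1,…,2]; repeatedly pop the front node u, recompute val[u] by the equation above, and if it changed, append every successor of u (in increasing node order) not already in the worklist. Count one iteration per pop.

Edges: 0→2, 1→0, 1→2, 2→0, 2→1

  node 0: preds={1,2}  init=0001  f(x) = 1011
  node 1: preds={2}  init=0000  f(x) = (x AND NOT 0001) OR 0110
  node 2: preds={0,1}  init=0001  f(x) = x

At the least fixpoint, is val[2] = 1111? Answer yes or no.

yes

Worklist (7 pops):
  #1 pop 0: in=0001 → 1011 (was 0001); enqueue []
  #2 pop 1: in=0001 → 0110 (was 0000); enqueue [0]
  #3 pop 2: in=1111 → 1111 (was 0001); enqueue [1]
  #4 pop 0: in=1111 → 1011 (no change)
  #5 pop 1: in=1111 → 1110 (was 0110); enqueue [0,2]
  #6 pop 0: in=1111 → 1011 (no change)
  #7 pop 2: in=1111 → 1111 (no change)

Fixpoint:
  val[0] = 1011
  val[1] = 1110
  val[2] = 1111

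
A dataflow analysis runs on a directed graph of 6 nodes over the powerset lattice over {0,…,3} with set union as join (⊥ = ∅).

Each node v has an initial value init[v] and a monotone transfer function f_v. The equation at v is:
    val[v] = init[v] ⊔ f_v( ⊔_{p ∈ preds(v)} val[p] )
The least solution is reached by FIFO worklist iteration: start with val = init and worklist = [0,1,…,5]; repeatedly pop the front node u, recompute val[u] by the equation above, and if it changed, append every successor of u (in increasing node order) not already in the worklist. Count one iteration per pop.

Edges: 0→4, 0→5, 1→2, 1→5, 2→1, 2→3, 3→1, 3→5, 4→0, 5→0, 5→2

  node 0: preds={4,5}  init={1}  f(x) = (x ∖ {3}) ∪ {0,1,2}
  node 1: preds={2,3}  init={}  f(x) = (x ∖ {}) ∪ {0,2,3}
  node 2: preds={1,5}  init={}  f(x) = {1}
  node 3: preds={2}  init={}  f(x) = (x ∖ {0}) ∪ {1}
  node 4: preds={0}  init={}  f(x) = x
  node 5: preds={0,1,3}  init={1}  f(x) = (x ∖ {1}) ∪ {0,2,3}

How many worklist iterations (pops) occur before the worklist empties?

Trace (10 dequeues):
  [1] u=0 | in {1} | out {0,1,2} | prev {1} | push {}
  [2] u=1 | in {} | out {0,2,3} | prev {} | push {}
  [3] u=2 | in {0,1,2,3} | out {1} | prev {} | push {1}
  [4] u=3 | in {1} | out {1} | prev {} | push {}
  [5] u=4 | in {0,1,2} | out {0,1,2} | prev {} | push {0}
  [6] u=5 | in {0,1,2,3} | out {0,1,2,3} | prev {1} | push {2}
  [7] u=1 | in {1} | out {0,1,2,3} | prev {0,2,3} | push {5}
  [8] u=0 | in {0,1,2,3} | out {0,1,2} | ==
  [9] u=2 | in {0,1,2,3} | out {1} | ==
  [10] u=5 | in {0,1,2,3} | out {0,1,2,3} | ==

Converged values:
  [0] {0,1,2}
  [1] {0,1,2,3}
  [2] {1}
  [3] {1}
  [4] {0,1,2}
  [5] {0,1,2,3}

10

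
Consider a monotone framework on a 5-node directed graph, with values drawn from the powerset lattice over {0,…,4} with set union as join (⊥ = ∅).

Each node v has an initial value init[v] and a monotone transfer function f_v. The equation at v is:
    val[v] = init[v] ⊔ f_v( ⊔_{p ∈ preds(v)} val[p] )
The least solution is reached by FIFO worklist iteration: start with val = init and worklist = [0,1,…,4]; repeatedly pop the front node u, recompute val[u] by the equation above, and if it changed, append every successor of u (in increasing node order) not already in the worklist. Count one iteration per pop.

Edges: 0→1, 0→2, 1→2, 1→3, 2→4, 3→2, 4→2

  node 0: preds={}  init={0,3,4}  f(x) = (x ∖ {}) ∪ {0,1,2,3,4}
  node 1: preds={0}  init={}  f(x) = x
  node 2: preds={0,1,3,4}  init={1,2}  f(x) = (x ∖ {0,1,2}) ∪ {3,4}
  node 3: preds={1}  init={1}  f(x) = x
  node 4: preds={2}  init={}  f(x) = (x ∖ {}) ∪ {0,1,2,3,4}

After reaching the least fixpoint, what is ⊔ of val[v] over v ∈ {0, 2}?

{0,1,2,3,4}

Worklist (6 pops):
  #1 pop 0: in={} → {0,1,2,3,4} (was {0,3,4}); enqueue []
  #2 pop 1: in={0,1,2,3,4} → {0,1,2,3,4} (was {}); enqueue []
  #3 pop 2: in={0,1,2,3,4} → {1,2,3,4} (was {1,2}); enqueue []
  #4 pop 3: in={0,1,2,3,4} → {0,1,2,3,4} (was {1}); enqueue [2]
  #5 pop 4: in={1,2,3,4} → {0,1,2,3,4} (was {}); enqueue []
  #6 pop 2: in={0,1,2,3,4} → {1,2,3,4} (no change)

Fixpoint:
  val[0] = {0,1,2,3,4}
  val[1] = {0,1,2,3,4}
  val[2] = {1,2,3,4}
  val[3] = {0,1,2,3,4}
  val[4] = {0,1,2,3,4}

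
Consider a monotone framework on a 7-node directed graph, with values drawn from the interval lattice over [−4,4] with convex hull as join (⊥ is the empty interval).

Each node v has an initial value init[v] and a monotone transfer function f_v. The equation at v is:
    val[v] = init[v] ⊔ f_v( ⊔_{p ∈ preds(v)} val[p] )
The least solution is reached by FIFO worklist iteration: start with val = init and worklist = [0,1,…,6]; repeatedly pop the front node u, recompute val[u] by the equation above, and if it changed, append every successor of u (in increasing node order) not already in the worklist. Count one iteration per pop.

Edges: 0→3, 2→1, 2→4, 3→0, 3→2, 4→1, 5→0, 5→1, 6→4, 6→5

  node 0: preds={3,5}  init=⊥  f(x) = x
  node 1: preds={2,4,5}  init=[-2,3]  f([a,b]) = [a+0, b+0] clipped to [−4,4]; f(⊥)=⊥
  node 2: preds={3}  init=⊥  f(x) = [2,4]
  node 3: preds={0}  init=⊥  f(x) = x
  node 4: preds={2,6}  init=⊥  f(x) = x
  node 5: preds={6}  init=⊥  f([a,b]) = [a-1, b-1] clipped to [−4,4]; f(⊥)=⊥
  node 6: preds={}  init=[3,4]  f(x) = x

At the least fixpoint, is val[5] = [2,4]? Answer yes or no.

Worklist (12 pops):
  #1 pop 0: in=⊥ → ⊥ (no change)
  #2 pop 1: in=⊥ → [-2,3] (no change)
  #3 pop 2: in=⊥ → [2,4] (was ⊥); enqueue [1]
  #4 pop 3: in=⊥ → ⊥ (no change)
  #5 pop 4: in=[2,4] → [2,4] (was ⊥); enqueue []
  #6 pop 5: in=[3,4] → [2,3] (was ⊥); enqueue [0]
  #7 pop 6: in=⊥ → [3,4] (no change)
  #8 pop 1: in=[2,4] → [-2,4] (was [-2,3]); enqueue []
  #9 pop 0: in=[2,3] → [2,3] (was ⊥); enqueue [3]
  #10 pop 3: in=[2,3] → [2,3] (was ⊥); enqueue [0,2]
  #11 pop 0: in=[2,3] → [2,3] (no change)
  #12 pop 2: in=[2,3] → [2,4] (no change)

Fixpoint:
  val[0] = [2,3]
  val[1] = [-2,4]
  val[2] = [2,4]
  val[3] = [2,3]
  val[4] = [2,4]
  val[5] = [2,3]
  val[6] = [3,4]

no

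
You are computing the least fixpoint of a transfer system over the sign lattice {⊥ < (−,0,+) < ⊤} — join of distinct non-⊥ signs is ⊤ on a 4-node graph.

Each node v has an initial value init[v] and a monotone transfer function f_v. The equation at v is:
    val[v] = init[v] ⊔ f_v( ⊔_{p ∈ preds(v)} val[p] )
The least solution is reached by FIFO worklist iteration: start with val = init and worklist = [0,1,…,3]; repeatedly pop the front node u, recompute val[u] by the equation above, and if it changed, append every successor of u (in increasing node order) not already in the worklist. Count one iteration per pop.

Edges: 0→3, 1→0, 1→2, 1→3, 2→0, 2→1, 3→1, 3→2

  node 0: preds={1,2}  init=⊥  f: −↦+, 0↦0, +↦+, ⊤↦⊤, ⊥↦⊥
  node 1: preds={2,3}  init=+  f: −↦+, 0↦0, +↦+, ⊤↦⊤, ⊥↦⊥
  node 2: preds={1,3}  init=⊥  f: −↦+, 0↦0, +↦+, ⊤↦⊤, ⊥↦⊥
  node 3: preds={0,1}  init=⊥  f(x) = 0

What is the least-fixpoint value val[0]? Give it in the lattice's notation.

⊤

Worklist (10 pops):
  #1 pop 0: in=+ → + (was ⊥); enqueue []
  #2 pop 1: in=⊥ → + (no change)
  #3 pop 2: in=+ → + (was ⊥); enqueue [0,1]
  #4 pop 3: in=+ → 0 (was ⊥); enqueue [2]
  #5 pop 0: in=+ → + (no change)
  #6 pop 1: in=⊤ → ⊤ (was +); enqueue [0,3]
  #7 pop 2: in=⊤ → ⊤ (was +); enqueue [1]
  #8 pop 0: in=⊤ → ⊤ (was +); enqueue []
  #9 pop 3: in=⊤ → 0 (no change)
  #10 pop 1: in=⊤ → ⊤ (no change)

Fixpoint:
  val[0] = ⊤
  val[1] = ⊤
  val[2] = ⊤
  val[3] = 0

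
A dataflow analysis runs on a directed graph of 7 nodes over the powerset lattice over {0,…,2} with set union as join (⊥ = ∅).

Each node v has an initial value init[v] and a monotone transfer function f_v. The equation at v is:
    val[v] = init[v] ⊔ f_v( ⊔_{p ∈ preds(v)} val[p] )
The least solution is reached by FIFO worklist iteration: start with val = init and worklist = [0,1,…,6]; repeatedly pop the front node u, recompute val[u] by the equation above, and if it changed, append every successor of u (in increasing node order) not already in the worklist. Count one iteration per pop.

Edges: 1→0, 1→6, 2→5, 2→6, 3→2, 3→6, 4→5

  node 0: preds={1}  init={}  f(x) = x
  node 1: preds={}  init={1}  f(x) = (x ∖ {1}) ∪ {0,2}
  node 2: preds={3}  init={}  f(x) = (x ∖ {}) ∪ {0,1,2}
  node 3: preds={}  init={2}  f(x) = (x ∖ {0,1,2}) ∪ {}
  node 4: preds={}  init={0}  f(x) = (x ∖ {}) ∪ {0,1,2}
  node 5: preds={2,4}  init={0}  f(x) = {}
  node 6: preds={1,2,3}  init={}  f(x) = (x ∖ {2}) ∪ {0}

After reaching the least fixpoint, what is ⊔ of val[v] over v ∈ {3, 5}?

Iteration log — 8 steps:
  step 1. node 0  ⊔preds={1}  new={1}  old={}  +wl: 
  step 2. node 1  ⊔preds={}  new={0,1,2}  old={1}  +wl: 0
  step 3. node 2  ⊔preds={2}  new={0,1,2}  old={}  +wl: 
  step 4. node 3  ⊔preds={}  new={2}  stable
  step 5. node 4  ⊔preds={}  new={0,1,2}  old={0}  +wl: 
  step 6. node 5  ⊔preds={0,1,2}  new={0}  stable
  step 7. node 6  ⊔preds={0,1,2}  new={0,1}  old={}  +wl: 
  step 8. node 0  ⊔preds={0,1,2}  new={0,1,2}  old={1}  +wl: 

Least fixpoint reached:
  node 0: {0,1,2}
  node 1: {0,1,2}
  node 2: {0,1,2}
  node 3: {2}
  node 4: {0,1,2}
  node 5: {0}
  node 6: {0,1}

{0,2}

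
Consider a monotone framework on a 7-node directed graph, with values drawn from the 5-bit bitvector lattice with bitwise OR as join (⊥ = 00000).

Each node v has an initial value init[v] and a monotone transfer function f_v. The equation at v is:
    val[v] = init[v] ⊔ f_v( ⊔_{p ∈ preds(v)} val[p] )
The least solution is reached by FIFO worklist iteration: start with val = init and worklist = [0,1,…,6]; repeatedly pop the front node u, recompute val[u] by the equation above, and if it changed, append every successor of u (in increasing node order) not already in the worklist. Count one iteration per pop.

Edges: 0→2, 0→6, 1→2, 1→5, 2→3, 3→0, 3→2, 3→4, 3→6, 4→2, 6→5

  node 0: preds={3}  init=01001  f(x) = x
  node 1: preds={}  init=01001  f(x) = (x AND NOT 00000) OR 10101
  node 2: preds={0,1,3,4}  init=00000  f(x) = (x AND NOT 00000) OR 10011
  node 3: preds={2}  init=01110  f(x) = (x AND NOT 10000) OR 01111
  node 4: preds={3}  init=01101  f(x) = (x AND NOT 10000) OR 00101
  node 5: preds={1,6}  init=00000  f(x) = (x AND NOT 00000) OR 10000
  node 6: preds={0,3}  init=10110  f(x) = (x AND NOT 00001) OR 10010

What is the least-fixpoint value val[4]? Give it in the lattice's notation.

01111

Worklist (10 pops):
  #1 pop 0: in=01110 → 01111 (was 01001); enqueue []
  #2 pop 1: in=00000 → 11101 (was 01001); enqueue []
  #3 pop 2: in=11111 → 11111 (was 00000); enqueue []
  #4 pop 3: in=11111 → 01111 (was 01110); enqueue [0,2]
  #5 pop 4: in=01111 → 01111 (was 01101); enqueue []
  #6 pop 5: in=11111 → 11111 (was 00000); enqueue []
  #7 pop 6: in=01111 → 11110 (was 10110); enqueue [5]
  #8 pop 0: in=01111 → 01111 (no change)
  #9 pop 2: in=11111 → 11111 (no change)
  #10 pop 5: in=11111 → 11111 (no change)

Fixpoint:
  val[0] = 01111
  val[1] = 11101
  val[2] = 11111
  val[3] = 01111
  val[4] = 01111
  val[5] = 11111
  val[6] = 11110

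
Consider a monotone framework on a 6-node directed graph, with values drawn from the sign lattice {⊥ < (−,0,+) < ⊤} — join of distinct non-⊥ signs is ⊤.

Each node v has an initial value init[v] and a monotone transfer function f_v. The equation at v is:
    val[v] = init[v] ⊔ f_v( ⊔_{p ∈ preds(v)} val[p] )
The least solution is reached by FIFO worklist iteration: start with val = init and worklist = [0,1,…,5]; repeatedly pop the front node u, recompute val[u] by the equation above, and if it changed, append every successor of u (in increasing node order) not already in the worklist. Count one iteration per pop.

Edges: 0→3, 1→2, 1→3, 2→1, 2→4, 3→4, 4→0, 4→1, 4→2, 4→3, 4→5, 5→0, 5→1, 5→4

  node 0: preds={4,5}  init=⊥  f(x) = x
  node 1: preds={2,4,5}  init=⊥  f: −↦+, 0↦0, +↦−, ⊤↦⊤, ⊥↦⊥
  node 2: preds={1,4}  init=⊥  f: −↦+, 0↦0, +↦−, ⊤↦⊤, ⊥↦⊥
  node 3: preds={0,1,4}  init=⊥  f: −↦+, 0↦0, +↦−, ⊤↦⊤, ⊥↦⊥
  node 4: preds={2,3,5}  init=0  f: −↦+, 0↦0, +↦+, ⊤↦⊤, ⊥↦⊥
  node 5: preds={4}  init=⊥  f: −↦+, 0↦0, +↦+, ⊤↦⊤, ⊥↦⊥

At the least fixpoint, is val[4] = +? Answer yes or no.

no

Worklist (9 pops):
  #1 pop 0: in=0 → 0 (was ⊥); enqueue []
  #2 pop 1: in=0 → 0 (was ⊥); enqueue []
  #3 pop 2: in=0 → 0 (was ⊥); enqueue [1]
  #4 pop 3: in=0 → 0 (was ⊥); enqueue []
  #5 pop 4: in=0 → 0 (no change)
  #6 pop 5: in=0 → 0 (was ⊥); enqueue [0,4]
  #7 pop 1: in=0 → 0 (no change)
  #8 pop 0: in=0 → 0 (no change)
  #9 pop 4: in=0 → 0 (no change)

Fixpoint:
  val[0] = 0
  val[1] = 0
  val[2] = 0
  val[3] = 0
  val[4] = 0
  val[5] = 0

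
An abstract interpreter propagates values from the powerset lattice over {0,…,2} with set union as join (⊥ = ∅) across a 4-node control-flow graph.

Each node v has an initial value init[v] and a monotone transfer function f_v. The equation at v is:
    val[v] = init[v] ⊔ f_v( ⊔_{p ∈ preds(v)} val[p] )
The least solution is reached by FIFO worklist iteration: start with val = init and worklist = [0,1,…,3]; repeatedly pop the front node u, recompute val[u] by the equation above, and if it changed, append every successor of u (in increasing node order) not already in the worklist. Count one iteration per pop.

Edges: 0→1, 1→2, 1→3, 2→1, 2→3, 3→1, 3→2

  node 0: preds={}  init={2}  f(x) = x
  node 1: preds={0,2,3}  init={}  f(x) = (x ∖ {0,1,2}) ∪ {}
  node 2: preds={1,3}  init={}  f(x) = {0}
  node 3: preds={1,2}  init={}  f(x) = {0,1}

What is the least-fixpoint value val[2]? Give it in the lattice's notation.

{0}

Worklist (6 pops):
  #1 pop 0: in={} → {2} (no change)
  #2 pop 1: in={2} → {} (no change)
  #3 pop 2: in={} → {0} (was {}); enqueue [1]
  #4 pop 3: in={0} → {0,1} (was {}); enqueue [2]
  #5 pop 1: in={0,1,2} → {} (no change)
  #6 pop 2: in={0,1} → {0} (no change)

Fixpoint:
  val[0] = {2}
  val[1] = {}
  val[2] = {0}
  val[3] = {0,1}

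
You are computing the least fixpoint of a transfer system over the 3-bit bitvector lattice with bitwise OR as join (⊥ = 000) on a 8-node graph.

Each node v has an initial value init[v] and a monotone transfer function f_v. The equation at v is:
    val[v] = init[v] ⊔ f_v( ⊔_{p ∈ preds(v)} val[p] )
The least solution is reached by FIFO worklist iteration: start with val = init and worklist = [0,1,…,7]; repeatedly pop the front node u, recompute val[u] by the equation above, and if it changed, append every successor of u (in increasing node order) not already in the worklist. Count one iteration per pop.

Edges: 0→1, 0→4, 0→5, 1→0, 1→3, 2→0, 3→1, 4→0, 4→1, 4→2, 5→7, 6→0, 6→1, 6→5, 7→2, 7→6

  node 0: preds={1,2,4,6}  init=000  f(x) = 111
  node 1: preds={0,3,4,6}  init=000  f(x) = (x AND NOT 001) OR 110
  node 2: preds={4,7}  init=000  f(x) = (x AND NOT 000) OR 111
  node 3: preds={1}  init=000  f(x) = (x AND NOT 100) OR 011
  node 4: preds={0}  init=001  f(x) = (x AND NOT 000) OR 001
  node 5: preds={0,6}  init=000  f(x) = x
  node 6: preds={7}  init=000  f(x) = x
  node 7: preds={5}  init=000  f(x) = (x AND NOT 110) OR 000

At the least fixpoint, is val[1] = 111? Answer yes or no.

no

Iteration log — 15 steps:
  step 1. node 0  ⊔preds=001  new=111  old=000  +wl: 
  step 2. node 1  ⊔preds=111  new=110  old=000  +wl: 0
  step 3. node 2  ⊔preds=001  new=111  old=000  +wl: 
  step 4. node 3  ⊔preds=110  new=011  old=000  +wl: 1
  step 5. node 4  ⊔preds=111  new=111  old=001  +wl: 2
  step 6. node 5  ⊔preds=111  new=111  old=000  +wl: 
  step 7. node 6  ⊔preds=000  new=000  stable
  step 8. node 7  ⊔preds=111  new=001  old=000  +wl: 6
  step 9. node 0  ⊔preds=111  new=111  stable
  step 10. node 1  ⊔preds=111  new=110  stable
  step 11. node 2  ⊔preds=111  new=111  stable
  step 12. node 6  ⊔preds=001  new=001  old=000  +wl: 0,1,5
  step 13. node 0  ⊔preds=111  new=111  stable
  step 14. node 1  ⊔preds=111  new=110  stable
  step 15. node 5  ⊔preds=111  new=111  stable

Least fixpoint reached:
  node 0: 111
  node 1: 110
  node 2: 111
  node 3: 011
  node 4: 111
  node 5: 111
  node 6: 001
  node 7: 001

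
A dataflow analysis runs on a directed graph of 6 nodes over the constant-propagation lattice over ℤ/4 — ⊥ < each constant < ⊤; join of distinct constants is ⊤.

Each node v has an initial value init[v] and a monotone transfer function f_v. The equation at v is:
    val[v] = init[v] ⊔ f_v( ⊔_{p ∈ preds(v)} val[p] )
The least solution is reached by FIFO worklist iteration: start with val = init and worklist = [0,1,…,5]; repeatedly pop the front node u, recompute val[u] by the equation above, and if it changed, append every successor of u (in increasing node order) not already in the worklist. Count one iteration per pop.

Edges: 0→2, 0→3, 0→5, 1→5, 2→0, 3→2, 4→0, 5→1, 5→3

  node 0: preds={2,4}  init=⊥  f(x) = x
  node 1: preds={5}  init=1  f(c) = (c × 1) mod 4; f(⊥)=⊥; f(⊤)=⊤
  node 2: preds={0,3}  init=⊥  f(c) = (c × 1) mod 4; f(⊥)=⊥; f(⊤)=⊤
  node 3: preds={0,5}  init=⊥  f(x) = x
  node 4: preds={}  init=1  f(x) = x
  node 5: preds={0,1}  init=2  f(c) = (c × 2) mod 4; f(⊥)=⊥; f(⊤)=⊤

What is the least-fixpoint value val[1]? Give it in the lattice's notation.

Iteration log — 14 steps:
  step 1. node 0  ⊔preds=1  new=1  old=⊥  +wl: 
  step 2. node 1  ⊔preds=2  new=⊤  old=1  +wl: 
  step 3. node 2  ⊔preds=1  new=1  old=⊥  +wl: 0
  step 4. node 3  ⊔preds=⊤  new=⊤  old=⊥  +wl: 2
  step 5. node 4  ⊔preds=⊥  new=1  stable
  step 6. node 5  ⊔preds=⊤  new=⊤  old=2  +wl: 1,3
  step 7. node 0  ⊔preds=1  new=1  stable
  step 8. node 2  ⊔preds=⊤  new=⊤  old=1  +wl: 0
  step 9. node 1  ⊔preds=⊤  new=⊤  stable
  step 10. node 3  ⊔preds=⊤  new=⊤  stable
  step 11. node 0  ⊔preds=⊤  new=⊤  old=1  +wl: 2,3,5
  step 12. node 2  ⊔preds=⊤  new=⊤  stable
  step 13. node 3  ⊔preds=⊤  new=⊤  stable
  step 14. node 5  ⊔preds=⊤  new=⊤  stable

Least fixpoint reached:
  node 0: ⊤
  node 1: ⊤
  node 2: ⊤
  node 3: ⊤
  node 4: 1
  node 5: ⊤

⊤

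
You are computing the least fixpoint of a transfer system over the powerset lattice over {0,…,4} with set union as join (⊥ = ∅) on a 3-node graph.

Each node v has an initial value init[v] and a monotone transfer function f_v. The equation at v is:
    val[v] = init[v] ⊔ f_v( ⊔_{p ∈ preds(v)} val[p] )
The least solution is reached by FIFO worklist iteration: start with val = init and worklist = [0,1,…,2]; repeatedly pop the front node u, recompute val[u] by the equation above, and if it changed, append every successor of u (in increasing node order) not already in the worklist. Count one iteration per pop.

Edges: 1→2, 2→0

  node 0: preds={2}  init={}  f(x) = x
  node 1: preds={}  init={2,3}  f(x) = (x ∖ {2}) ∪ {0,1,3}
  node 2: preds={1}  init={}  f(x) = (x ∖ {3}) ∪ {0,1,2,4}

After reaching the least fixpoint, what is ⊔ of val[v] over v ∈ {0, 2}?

{0,1,2,4}

Trace (4 dequeues):
  [1] u=0 | in {} | out {} | ==
  [2] u=1 | in {} | out {0,1,2,3} | prev {2,3} | push {}
  [3] u=2 | in {0,1,2,3} | out {0,1,2,4} | prev {} | push {0}
  [4] u=0 | in {0,1,2,4} | out {0,1,2,4} | prev {} | push {}

Converged values:
  [0] {0,1,2,4}
  [1] {0,1,2,3}
  [2] {0,1,2,4}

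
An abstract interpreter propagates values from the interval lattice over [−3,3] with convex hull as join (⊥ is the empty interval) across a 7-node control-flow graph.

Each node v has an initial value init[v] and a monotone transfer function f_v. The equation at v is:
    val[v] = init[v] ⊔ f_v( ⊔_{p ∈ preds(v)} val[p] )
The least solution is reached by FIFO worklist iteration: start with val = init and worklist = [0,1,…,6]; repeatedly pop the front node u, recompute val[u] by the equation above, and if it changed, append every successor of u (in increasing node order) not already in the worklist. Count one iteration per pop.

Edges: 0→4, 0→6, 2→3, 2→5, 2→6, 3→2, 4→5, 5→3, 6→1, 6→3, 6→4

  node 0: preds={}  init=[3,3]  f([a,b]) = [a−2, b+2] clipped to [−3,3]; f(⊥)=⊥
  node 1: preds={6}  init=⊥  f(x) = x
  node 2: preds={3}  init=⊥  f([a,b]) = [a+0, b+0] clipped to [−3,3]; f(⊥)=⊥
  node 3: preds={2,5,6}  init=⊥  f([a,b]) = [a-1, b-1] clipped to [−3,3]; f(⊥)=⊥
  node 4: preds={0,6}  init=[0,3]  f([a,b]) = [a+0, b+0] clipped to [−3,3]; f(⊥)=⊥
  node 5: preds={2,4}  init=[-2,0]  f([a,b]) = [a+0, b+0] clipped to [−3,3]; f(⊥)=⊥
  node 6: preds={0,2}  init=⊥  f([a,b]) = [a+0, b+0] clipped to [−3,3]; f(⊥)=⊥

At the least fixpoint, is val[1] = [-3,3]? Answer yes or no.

yes

Iteration log — 19 steps:
  step 1. node 0  ⊔preds=⊥  new=[3,3]  stable
  step 2. node 1  ⊔preds=⊥  new=⊥  stable
  step 3. node 2  ⊔preds=⊥  new=⊥  stable
  step 4. node 3  ⊔preds=[-2,0]  new=[-3,-1]  old=⊥  +wl: 2
  step 5. node 4  ⊔preds=[3,3]  new=[0,3]  stable
  step 6. node 5  ⊔preds=[0,3]  new=[-2,3]  old=[-2,0]  +wl: 3
  step 7. node 6  ⊔preds=[3,3]  new=[3,3]  old=⊥  +wl: 1,4
  step 8. node 2  ⊔preds=[-3,-1]  new=[-3,-1]  old=⊥  +wl: 5,6
  step 9. node 3  ⊔preds=[-3,3]  new=[-3,2]  old=[-3,-1]  +wl: 2
  step 10. node 1  ⊔preds=[3,3]  new=[3,3]  old=⊥  +wl: 
  step 11. node 4  ⊔preds=[3,3]  new=[0,3]  stable
  step 12. node 5  ⊔preds=[-3,3]  new=[-3,3]  old=[-2,3]  +wl: 3
  step 13. node 6  ⊔preds=[-3,3]  new=[-3,3]  old=[3,3]  +wl: 1,4
  step 14. node 2  ⊔preds=[-3,2]  new=[-3,2]  old=[-3,-1]  +wl: 5,6
  step 15. node 3  ⊔preds=[-3,3]  new=[-3,2]  stable
  step 16. node 1  ⊔preds=[-3,3]  new=[-3,3]  old=[3,3]  +wl: 
  step 17. node 4  ⊔preds=[-3,3]  new=[-3,3]  old=[0,3]  +wl: 
  step 18. node 5  ⊔preds=[-3,3]  new=[-3,3]  stable
  step 19. node 6  ⊔preds=[-3,3]  new=[-3,3]  stable

Least fixpoint reached:
  node 0: [3,3]
  node 1: [-3,3]
  node 2: [-3,2]
  node 3: [-3,2]
  node 4: [-3,3]
  node 5: [-3,3]
  node 6: [-3,3]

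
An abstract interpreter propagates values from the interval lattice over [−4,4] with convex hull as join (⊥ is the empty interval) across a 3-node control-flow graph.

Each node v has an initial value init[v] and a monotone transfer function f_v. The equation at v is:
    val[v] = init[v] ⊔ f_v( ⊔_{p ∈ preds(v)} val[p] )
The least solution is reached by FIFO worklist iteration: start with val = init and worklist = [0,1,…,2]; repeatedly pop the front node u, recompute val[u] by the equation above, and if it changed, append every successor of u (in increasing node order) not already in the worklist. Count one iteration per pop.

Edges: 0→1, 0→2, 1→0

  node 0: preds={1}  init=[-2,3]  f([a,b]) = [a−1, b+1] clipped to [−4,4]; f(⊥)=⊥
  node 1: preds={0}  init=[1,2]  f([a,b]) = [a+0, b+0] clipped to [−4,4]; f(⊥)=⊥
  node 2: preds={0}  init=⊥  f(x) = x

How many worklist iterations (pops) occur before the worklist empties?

10

Trace (10 dequeues):
  [1] u=0 | in [1,2] | out [-2,3] | ==
  [2] u=1 | in [-2,3] | out [-2,3] | prev [1,2] | push {0}
  [3] u=2 | in [-2,3] | out [-2,3] | prev ⊥ | push {}
  [4] u=0 | in [-2,3] | out [-3,4] | prev [-2,3] | push {1,2}
  [5] u=1 | in [-3,4] | out [-3,4] | prev [-2,3] | push {0}
  [6] u=2 | in [-3,4] | out [-3,4] | prev [-2,3] | push {}
  [7] u=0 | in [-3,4] | out [-4,4] | prev [-3,4] | push {1,2}
  [8] u=1 | in [-4,4] | out [-4,4] | prev [-3,4] | push {0}
  [9] u=2 | in [-4,4] | out [-4,4] | prev [-3,4] | push {}
  [10] u=0 | in [-4,4] | out [-4,4] | ==

Converged values:
  [0] [-4,4]
  [1] [-4,4]
  [2] [-4,4]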